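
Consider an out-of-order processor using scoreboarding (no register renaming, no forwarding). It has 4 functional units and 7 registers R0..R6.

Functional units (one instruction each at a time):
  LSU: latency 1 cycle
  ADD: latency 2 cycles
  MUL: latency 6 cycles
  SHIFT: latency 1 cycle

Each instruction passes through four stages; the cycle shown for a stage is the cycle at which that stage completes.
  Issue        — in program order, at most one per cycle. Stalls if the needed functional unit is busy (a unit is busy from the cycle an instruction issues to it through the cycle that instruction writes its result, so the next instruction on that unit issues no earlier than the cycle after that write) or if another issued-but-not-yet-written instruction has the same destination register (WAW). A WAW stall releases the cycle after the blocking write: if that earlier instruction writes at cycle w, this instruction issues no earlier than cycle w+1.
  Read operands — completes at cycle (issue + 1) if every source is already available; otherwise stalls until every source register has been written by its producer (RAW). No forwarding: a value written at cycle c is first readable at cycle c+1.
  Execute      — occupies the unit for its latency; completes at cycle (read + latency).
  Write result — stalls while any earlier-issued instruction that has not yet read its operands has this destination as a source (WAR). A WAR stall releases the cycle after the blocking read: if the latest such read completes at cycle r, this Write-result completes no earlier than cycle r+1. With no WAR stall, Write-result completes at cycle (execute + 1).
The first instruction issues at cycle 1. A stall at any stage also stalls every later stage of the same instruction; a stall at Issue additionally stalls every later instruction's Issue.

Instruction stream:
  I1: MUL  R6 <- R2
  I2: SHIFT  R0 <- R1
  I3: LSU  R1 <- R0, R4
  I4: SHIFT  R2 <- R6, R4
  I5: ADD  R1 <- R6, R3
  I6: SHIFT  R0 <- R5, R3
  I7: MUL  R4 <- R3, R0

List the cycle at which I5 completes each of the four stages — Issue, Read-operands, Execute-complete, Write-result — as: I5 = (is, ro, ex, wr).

t=1  I1→MUL
t=2  I1 RO · I2→SHIFT
t=3  I2 RO · I3→LSU
t=4  I2 EX
t=5  I2 WR R0
t=6  I3 RO · I4→SHIFT
t=7  I3 EX
t=8  I1 EX · I3 WR R1
t=9  I1 WR R6 · I5→ADD
t=10  I4 RO · I5 RO
t=11  I4 EX
t=12  I4 WR R2 · I5 EX
t=13  I5 WR R1 · I6→SHIFT
t=14  I6 RO · I7→MUL
t=15  I6 EX
t=16  I6 WR R0
t=17  I7 RO
t=23  I7 EX
t=24  I7 WR R4

I5 = (9, 10, 12, 13)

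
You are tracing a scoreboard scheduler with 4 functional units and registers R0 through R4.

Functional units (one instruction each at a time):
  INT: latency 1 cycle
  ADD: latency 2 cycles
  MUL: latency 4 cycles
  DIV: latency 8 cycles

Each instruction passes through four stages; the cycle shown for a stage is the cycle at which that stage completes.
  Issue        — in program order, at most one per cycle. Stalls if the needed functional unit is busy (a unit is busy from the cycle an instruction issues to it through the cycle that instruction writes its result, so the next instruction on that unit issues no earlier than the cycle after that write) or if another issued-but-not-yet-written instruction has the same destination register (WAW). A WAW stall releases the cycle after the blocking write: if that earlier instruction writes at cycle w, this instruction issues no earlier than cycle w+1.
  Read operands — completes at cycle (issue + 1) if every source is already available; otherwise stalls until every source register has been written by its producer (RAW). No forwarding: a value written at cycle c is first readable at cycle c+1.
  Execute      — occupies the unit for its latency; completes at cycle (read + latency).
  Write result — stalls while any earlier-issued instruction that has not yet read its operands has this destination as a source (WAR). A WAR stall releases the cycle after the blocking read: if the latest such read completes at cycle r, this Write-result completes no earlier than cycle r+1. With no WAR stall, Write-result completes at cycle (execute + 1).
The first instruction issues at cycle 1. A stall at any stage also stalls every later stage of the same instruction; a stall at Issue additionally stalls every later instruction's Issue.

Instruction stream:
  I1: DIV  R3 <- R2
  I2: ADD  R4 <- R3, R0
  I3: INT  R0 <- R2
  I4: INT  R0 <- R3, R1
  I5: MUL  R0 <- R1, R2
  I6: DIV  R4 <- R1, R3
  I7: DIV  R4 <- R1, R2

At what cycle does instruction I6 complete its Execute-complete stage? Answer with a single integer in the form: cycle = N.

I1 -> (1, 2, 10, 11)
I2 -> (2, 12, 14, 15)  // RAW R3: wait I1 write@11
I3 -> (3, 4, 5, 13)  // WAR R0: wait I2 read@12
I4 -> (14, 15, 16, 17)  // struct: INT busy until I3 writes@13
I5 -> (18, 19, 23, 24)  // WAW R0: wait I4 write@17
I6 -> (19, 20, 28, 29)
I7 -> (30, 31, 39, 40)  // struct: DIV busy until I6 writes@29

cycle = 28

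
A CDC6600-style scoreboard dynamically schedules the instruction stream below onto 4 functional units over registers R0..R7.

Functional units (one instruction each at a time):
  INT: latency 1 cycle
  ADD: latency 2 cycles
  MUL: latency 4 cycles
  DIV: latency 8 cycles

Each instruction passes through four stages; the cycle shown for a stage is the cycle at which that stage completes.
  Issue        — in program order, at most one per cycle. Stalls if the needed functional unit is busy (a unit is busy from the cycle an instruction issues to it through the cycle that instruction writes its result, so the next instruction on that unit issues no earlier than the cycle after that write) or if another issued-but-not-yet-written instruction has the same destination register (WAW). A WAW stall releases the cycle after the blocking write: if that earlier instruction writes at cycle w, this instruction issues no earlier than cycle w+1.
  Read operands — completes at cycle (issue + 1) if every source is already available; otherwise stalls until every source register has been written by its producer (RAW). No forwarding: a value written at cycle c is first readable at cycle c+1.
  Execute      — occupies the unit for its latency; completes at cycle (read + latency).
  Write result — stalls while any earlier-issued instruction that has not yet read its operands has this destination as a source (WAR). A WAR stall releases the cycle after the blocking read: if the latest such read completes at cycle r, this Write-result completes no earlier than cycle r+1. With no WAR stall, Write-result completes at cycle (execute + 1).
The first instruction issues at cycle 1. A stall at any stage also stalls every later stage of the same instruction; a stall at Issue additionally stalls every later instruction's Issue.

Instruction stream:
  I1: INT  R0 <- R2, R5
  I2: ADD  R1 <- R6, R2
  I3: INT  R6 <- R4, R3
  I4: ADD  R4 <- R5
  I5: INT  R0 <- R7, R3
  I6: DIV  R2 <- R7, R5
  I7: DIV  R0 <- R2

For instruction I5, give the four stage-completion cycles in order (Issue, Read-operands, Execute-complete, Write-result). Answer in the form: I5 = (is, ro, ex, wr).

I5 = (9, 10, 11, 12)

t=1  I1 dispatched to INT
t=2  I1 operands ready | I2 dispatched to ADD
t=3  I1 complete | I2 operands ready
t=4  R0←I1
t=5  I2 complete | I3 dispatched to INT
t=6  R1←I2 | I3 operands ready
t=7  I3 complete | I4 dispatched to ADD
t=8  R6←I3 | I4 operands ready
t=9  I5 dispatched to INT
t=10  I4 complete | I5 operands ready | I6 dispatched to DIV
t=11  R4←I4 | I5 complete | I6 operands ready
t=12  R0←I5
t=19  I6 complete
t=20  R2←I6
t=21  I7 dispatched to DIV
t=22  I7 operands ready
t=30  I7 complete
t=31  R0←I7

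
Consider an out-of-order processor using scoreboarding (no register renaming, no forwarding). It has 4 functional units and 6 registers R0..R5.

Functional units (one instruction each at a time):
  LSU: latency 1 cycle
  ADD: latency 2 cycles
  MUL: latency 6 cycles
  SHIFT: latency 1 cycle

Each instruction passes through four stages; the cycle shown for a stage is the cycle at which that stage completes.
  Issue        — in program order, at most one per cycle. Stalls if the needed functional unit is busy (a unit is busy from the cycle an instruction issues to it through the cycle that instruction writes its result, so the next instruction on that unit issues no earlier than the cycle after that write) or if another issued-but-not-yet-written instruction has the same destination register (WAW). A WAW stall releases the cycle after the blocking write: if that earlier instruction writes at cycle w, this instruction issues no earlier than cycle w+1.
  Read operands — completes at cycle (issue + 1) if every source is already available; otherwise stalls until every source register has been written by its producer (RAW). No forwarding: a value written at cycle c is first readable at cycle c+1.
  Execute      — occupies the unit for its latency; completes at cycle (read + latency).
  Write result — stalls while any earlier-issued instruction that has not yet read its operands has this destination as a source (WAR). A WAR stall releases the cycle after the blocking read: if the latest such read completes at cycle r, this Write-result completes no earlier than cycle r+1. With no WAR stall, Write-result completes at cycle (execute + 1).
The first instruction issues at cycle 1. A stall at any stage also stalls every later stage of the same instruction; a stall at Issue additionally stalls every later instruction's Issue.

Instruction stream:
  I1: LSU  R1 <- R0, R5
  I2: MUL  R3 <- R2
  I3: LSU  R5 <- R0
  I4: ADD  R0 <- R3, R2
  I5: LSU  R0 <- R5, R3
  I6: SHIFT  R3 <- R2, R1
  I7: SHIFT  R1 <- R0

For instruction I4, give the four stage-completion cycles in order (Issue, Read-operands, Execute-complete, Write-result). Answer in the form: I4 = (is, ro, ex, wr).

I4 = (6, 11, 13, 14)

I1  is:1  ro:2  ex:3  wr:4
I2  is:2  ro:3  ex:9  wr:10
I3  is:5  ro:6  ex:7  wr:8  — struct: LSU busy until I1 writes@4
I4  is:6  ro:11  ex:13  wr:14  — RAW R3: wait I2 write@10
I5  is:15  ro:16  ex:17  wr:18  — WAW R0: wait I4 write@14
I6  is:16  ro:17  ex:18  wr:19
I7  is:20  ro:21  ex:22  wr:23  — struct: SHIFT busy until I6 writes@19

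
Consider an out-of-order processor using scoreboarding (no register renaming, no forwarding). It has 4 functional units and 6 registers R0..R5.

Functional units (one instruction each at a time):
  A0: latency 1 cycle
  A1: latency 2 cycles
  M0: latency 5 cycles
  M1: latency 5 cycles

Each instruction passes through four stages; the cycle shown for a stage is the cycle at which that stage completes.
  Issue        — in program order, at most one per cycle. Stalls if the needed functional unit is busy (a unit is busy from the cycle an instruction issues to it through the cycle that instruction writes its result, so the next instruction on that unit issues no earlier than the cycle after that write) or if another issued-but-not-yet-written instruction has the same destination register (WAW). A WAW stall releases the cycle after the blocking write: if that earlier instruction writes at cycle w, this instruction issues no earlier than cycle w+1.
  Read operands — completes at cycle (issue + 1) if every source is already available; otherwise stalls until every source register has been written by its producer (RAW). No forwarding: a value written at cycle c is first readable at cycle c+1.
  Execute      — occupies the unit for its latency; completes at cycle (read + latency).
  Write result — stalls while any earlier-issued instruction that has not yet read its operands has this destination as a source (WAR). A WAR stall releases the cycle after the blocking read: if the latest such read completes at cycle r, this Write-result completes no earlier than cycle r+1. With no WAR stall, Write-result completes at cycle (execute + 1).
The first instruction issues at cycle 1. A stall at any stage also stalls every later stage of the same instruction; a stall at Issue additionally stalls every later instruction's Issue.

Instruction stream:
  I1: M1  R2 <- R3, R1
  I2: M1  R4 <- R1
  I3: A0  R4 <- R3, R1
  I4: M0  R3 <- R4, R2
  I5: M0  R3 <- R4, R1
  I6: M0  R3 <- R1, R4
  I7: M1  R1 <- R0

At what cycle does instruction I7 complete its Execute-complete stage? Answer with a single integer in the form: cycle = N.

[1] I1 issues→M1
[2] I1 reads
[7] I1 exec-done
[8] I1 writes R2
[9] I2 issues→M1
[10] I2 reads
[15] I2 exec-done
[16] I2 writes R4
[17] I3 issues→A0
[18] I3 reads; I4 issues→M0
[19] I3 exec-done
[20] I3 writes R4
[21] I4 reads
[26] I4 exec-done
[27] I4 writes R3
[28] I5 issues→M0
[29] I5 reads
[34] I5 exec-done
[35] I5 writes R3
[36] I6 issues→M0
[37] I6 reads; I7 issues→M1
[38] I7 reads
[42] I6 exec-done
[43] I6 writes R3; I7 exec-done
[44] I7 writes R1

cycle = 43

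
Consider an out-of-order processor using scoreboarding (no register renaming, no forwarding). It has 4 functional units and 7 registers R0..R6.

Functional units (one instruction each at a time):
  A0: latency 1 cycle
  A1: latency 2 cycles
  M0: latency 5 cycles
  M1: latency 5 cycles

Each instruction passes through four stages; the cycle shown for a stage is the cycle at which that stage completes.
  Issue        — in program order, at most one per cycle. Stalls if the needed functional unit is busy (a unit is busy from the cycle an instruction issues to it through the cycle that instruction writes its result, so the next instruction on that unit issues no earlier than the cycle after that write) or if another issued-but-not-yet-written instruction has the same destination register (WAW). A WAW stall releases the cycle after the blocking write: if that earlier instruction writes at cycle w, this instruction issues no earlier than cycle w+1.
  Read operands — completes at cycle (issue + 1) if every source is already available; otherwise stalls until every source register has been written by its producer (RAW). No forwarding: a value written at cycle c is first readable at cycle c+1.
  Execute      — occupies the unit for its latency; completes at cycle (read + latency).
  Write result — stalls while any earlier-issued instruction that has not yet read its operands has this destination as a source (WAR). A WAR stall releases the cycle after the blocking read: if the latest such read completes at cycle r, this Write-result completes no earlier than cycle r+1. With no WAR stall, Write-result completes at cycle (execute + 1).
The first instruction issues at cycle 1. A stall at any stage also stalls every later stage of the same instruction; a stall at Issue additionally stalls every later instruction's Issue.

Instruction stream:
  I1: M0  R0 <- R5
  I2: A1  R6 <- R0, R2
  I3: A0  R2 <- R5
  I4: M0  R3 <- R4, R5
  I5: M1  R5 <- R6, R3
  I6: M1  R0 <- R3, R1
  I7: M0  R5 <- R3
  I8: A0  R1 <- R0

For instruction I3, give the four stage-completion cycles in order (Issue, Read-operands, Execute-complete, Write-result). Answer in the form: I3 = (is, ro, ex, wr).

I3 = (3, 4, 5, 10)

cycle 1: I1→M0
cycle 2: I1 RO · I2→A1
cycle 3: I3→A0
cycle 4: I3 RO
cycle 5: I3 EX
cycle 7: I1 EX
cycle 8: I1 WR R0
cycle 9: I2 RO · I4→M0
cycle 10: I3 WR R2 · I4 RO · I5→M1
cycle 11: I2 EX
cycle 12: I2 WR R6
cycle 15: I4 EX
cycle 16: I4 WR R3
cycle 17: I5 RO
cycle 22: I5 EX
cycle 23: I5 WR R5
cycle 24: I6→M1
cycle 25: I6 RO · I7→M0
cycle 26: I7 RO · I8→A0
cycle 30: I6 EX
cycle 31: I6 WR R0 · I7 EX
cycle 32: I7 WR R5 · I8 RO
cycle 33: I8 EX
cycle 34: I8 WR R1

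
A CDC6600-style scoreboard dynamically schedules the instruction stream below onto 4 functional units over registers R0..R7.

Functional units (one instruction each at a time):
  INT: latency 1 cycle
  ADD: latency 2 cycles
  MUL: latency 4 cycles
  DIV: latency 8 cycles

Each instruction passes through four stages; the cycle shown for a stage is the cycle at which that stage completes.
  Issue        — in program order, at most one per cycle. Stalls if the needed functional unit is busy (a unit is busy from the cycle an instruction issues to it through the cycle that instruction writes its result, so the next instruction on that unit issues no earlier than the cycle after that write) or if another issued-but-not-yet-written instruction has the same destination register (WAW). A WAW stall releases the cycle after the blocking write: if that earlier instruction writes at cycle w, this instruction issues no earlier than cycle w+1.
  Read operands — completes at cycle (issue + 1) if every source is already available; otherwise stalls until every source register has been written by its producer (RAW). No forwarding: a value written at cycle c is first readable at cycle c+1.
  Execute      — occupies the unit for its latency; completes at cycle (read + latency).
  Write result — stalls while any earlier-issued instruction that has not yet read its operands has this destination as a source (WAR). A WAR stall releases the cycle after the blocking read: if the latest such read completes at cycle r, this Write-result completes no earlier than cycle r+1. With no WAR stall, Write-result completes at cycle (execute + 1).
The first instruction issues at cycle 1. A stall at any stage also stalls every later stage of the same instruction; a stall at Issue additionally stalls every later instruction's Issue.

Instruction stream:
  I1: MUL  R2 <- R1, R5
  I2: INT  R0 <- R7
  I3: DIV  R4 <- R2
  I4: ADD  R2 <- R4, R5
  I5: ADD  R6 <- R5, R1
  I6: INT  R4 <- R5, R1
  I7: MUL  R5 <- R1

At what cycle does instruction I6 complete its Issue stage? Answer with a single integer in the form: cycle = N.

cycle = 23

c1: I1 dispatched to MUL
c2: I1 operands ready, I2 dispatched to INT
c3: I2 operands ready, I3 dispatched to DIV
c4: I2 complete
c5: R0←I2
c6: I1 complete
c7: R2←I1
c8: I3 operands ready, I4 dispatched to ADD
c16: I3 complete
c17: R4←I3
c18: I4 operands ready
c20: I4 complete
c21: R2←I4
c22: I5 dispatched to ADD
c23: I5 operands ready, I6 dispatched to INT
c24: I6 operands ready, I7 dispatched to MUL
c25: I5 complete, I6 complete, I7 operands ready
c26: R6←I5, R4←I6
c29: I7 complete
c30: R5←I7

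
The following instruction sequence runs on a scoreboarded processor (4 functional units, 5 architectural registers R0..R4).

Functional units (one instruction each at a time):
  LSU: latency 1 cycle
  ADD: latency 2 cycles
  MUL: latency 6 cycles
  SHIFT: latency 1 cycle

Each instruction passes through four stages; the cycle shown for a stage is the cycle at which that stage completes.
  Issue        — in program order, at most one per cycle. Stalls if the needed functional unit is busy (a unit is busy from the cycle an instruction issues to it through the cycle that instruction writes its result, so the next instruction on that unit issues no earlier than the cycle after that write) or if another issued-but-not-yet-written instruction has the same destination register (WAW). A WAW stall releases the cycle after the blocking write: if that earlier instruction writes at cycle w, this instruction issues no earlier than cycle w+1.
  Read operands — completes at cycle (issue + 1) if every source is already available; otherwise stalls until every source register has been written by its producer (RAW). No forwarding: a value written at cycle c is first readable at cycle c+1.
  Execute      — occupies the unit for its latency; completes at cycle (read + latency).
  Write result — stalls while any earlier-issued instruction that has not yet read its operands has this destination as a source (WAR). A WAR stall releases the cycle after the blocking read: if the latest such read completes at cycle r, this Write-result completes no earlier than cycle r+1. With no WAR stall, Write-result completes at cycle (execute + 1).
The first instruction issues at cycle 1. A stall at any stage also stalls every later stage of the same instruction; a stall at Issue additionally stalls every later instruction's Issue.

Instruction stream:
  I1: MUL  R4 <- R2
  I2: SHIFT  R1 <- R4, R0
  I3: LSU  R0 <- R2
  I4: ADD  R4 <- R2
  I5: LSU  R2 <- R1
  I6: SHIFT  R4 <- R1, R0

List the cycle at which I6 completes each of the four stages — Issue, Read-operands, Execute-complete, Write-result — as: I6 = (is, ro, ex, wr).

cycle 1: I1 issues→MUL
cycle 2: I1 reads, I2 issues→SHIFT
cycle 3: I3 issues→LSU
cycle 4: I3 reads
cycle 5: I3 exec-done
cycle 8: I1 exec-done
cycle 9: I1 writes R4
cycle 10: I2 reads, I4 issues→ADD
cycle 11: I2 exec-done, I3 writes R0, I4 reads
cycle 12: I2 writes R1, I5 issues→LSU
cycle 13: I4 exec-done, I5 reads
cycle 14: I4 writes R4, I5 exec-done
cycle 15: I5 writes R2, I6 issues→SHIFT
cycle 16: I6 reads
cycle 17: I6 exec-done
cycle 18: I6 writes R4

I6 = (15, 16, 17, 18)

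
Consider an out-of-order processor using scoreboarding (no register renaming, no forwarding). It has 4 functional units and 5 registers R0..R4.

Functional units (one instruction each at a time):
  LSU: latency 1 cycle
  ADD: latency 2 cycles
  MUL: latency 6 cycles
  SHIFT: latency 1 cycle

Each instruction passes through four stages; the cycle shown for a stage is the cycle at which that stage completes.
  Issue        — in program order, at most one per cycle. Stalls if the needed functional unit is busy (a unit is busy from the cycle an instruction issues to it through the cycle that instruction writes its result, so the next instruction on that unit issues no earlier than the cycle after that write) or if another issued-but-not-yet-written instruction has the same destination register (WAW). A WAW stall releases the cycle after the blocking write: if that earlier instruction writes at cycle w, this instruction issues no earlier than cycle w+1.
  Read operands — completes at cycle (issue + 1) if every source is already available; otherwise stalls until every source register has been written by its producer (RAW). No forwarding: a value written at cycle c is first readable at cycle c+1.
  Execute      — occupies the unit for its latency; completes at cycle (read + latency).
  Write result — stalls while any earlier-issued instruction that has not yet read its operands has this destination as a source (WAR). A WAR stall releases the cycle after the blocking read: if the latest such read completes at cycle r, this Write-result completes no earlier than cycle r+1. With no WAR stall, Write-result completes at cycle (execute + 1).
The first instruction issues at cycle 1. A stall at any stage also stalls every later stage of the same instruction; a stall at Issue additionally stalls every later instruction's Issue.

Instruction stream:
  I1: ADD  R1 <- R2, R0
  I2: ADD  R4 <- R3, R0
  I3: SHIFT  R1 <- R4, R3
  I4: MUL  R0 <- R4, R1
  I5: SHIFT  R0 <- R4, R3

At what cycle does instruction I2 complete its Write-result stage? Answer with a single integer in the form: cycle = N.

cycle = 10

I1  is:1  ro:2  ex:4  wr:5
I2  is:6  ro:7  ex:9  wr:10  — struct: ADD busy until I1 writes@5
I3  is:7  ro:11  ex:12  wr:13  — RAW R4: wait I2 write@10
I4  is:8  ro:14  ex:20  wr:21  — RAW R1: wait I3 write@13
I5  is:22  ro:23  ex:24  wr:25  — WAW R0: wait I4 write@21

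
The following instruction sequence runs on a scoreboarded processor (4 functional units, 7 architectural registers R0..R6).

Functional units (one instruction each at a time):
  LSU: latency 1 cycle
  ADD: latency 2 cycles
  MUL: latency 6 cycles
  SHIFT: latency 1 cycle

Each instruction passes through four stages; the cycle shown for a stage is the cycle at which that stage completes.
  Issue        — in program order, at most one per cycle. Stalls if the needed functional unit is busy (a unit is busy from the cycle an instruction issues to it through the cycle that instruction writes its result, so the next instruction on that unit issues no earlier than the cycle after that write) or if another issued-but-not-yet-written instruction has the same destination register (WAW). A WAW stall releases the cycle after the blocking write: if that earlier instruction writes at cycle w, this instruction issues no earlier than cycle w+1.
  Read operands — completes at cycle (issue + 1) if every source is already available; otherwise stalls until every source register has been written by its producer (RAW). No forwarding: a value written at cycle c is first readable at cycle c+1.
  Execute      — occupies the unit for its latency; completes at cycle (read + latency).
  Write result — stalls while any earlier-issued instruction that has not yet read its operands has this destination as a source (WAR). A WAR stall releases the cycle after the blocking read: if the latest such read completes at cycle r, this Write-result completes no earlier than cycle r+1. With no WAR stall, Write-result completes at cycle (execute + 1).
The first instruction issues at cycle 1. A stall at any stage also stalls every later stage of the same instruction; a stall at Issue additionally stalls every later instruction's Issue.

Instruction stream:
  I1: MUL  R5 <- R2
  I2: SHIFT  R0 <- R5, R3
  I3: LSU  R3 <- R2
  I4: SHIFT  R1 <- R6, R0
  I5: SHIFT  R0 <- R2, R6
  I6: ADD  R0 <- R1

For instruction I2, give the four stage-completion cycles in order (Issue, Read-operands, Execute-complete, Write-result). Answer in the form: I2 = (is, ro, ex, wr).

I2 = (2, 10, 11, 12)

  I1 | 1 | 2 | 8 | 9
  I2 | 2 | 10 | 11 | 12   RAW R5: wait I1 write@9
  I3 | 3 | 4 | 5 | 11   WAR R3: wait I2 read@10
  I4 | 13 | 14 | 15 | 16   struct: SHIFT busy until I2 writes@12
  I5 | 17 | 18 | 19 | 20   struct: SHIFT busy until I4 writes@16
  I6 | 21 | 22 | 24 | 25   WAW R0: wait I5 write@20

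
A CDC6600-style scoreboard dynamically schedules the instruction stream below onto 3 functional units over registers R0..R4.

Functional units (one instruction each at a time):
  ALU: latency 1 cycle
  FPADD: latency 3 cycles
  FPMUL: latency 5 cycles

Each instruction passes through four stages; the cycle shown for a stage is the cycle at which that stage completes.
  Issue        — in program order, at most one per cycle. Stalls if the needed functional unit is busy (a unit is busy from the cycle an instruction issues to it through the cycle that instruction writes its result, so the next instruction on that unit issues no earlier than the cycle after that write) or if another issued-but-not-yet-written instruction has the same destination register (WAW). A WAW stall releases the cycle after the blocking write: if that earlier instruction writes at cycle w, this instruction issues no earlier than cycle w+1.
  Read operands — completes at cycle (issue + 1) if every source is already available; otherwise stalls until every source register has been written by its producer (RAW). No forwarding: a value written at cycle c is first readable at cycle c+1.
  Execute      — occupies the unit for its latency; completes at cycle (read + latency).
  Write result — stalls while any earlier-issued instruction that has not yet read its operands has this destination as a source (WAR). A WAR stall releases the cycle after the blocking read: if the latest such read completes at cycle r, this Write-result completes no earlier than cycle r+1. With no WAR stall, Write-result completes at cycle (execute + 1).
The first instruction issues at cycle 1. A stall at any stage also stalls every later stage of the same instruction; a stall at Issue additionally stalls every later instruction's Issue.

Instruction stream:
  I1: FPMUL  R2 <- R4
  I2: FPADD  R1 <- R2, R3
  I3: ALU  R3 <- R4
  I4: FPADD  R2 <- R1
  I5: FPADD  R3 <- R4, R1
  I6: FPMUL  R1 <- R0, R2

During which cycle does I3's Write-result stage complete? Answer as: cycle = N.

cycle 1: I1→FPMUL
cycle 2: I1 RO, I2→FPADD
cycle 3: I3→ALU
cycle 4: I3 RO
cycle 5: I3 EX
cycle 7: I1 EX
cycle 8: I1 WR R2
cycle 9: I2 RO
cycle 10: I3 WR R3
cycle 12: I2 EX
cycle 13: I2 WR R1
cycle 14: I4→FPADD
cycle 15: I4 RO
cycle 18: I4 EX
cycle 19: I4 WR R2
cycle 20: I5→FPADD
cycle 21: I5 RO, I6→FPMUL
cycle 22: I6 RO
cycle 24: I5 EX
cycle 25: I5 WR R3
cycle 27: I6 EX
cycle 28: I6 WR R1

cycle = 10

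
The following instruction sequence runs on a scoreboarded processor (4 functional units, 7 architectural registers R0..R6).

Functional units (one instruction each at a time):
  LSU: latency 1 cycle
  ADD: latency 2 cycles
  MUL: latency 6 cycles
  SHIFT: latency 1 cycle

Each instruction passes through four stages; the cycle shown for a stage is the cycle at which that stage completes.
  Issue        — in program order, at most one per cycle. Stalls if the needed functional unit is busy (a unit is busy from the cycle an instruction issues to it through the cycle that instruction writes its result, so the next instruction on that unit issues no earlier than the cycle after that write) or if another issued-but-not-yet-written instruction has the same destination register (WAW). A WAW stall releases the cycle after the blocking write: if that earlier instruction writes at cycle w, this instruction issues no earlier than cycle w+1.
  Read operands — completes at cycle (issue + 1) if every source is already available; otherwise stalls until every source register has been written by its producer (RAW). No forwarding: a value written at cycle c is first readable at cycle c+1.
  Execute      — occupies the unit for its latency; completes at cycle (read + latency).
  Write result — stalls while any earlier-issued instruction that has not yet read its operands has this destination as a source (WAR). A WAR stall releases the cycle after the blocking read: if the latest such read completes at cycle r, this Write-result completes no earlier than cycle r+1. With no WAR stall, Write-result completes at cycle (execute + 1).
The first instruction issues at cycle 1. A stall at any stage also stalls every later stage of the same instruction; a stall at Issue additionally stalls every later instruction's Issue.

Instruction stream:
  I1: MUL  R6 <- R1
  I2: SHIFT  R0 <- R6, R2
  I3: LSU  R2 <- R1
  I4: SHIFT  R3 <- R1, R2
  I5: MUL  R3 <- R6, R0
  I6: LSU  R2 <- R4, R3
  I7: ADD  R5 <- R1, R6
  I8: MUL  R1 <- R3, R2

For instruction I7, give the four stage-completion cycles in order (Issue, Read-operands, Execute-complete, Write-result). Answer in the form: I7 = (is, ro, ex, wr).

c1: issue I1 (MUL)
c2: I1 read-ops | issue I2 (SHIFT)
c3: issue I3 (LSU)
c4: I3 read-ops
c5: I3 finished on LSU
c8: I1 finished on MUL
c9: I1→R6
c10: I2 read-ops
c11: I2 finished on SHIFT | I3→R2
c12: I2→R0
c13: issue I4 (SHIFT)
c14: I4 read-ops
c15: I4 finished on SHIFT
c16: I4→R3
c17: issue I5 (MUL)
c18: I5 read-ops | issue I6 (LSU)
c19: issue I7 (ADD)
c20: I7 read-ops
c22: I7 finished on ADD
c23: I7→R5
c24: I5 finished on MUL
c25: I5→R3
c26: I6 read-ops | issue I8 (MUL)
c27: I6 finished on LSU
c28: I6→R2
c29: I8 read-ops
c35: I8 finished on MUL
c36: I8→R1

I7 = (19, 20, 22, 23)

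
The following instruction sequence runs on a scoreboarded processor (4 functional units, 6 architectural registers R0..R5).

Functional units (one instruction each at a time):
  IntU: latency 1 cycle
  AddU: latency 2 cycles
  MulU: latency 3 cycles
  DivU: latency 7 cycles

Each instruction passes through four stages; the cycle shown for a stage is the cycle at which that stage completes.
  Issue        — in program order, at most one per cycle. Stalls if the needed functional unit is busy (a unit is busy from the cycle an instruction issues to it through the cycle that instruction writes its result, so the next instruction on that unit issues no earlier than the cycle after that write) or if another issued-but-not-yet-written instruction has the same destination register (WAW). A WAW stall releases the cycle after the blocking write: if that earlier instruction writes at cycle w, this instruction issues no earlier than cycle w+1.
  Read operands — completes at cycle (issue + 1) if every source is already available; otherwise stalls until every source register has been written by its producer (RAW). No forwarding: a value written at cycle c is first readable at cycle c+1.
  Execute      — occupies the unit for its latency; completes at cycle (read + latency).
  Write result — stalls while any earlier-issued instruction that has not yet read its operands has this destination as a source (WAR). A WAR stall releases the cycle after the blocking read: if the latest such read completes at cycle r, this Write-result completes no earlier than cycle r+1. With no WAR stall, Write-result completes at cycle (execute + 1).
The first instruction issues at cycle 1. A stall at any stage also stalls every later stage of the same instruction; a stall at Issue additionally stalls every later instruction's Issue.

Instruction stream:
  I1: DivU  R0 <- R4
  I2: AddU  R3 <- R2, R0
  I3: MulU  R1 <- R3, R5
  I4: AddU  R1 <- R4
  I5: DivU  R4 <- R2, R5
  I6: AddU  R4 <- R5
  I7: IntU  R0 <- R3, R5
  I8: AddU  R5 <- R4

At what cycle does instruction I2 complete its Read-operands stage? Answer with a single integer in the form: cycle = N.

cycle = 11

I1: IS=1 RO=2 EX=9 WR=10
I2: IS=2 RO=11 EX=13 WR=14  [RAW R0: wait I1 write@10]
I3: IS=3 RO=15 EX=18 WR=19  [RAW R3: wait I2 write@14]
I4: IS=20 RO=21 EX=23 WR=24  [WAW R1: wait I3 write@19]
I5: IS=21 RO=22 EX=29 WR=30
I6: IS=31 RO=32 EX=34 WR=35  [WAW R4: wait I5 write@30]
I7: IS=32 RO=33 EX=34 WR=35
I8: IS=36 RO=37 EX=39 WR=40  [struct: AddU busy until I6 writes@35]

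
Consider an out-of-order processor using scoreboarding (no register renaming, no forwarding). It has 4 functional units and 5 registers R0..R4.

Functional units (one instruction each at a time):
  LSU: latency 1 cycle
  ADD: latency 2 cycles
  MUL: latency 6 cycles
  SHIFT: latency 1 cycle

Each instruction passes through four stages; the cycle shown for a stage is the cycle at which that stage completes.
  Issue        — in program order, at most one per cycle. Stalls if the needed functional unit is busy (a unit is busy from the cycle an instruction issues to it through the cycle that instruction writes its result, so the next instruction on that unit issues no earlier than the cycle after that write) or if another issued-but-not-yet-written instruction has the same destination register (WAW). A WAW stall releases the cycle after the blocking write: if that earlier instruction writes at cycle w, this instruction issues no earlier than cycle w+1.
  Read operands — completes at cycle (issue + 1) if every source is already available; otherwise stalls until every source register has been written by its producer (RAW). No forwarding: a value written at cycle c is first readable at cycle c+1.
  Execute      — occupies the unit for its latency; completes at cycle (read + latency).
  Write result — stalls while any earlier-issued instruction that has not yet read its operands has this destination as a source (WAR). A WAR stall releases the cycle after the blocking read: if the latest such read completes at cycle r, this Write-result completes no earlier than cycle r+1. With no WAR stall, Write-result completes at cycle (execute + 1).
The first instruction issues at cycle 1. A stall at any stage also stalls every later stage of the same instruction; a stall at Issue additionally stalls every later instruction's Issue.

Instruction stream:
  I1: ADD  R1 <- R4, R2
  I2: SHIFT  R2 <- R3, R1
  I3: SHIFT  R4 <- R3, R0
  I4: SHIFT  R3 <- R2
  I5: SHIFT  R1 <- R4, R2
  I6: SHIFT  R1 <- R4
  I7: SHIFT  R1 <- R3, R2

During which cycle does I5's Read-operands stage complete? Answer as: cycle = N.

cycle = 18

cycle 1: issue I1 (ADD)
cycle 2: I1 read-ops, issue I2 (SHIFT)
cycle 4: I1 finished on ADD
cycle 5: I1→R1
cycle 6: I2 read-ops
cycle 7: I2 finished on SHIFT
cycle 8: I2→R2
cycle 9: issue I3 (SHIFT)
cycle 10: I3 read-ops
cycle 11: I3 finished on SHIFT
cycle 12: I3→R4
cycle 13: issue I4 (SHIFT)
cycle 14: I4 read-ops
cycle 15: I4 finished on SHIFT
cycle 16: I4→R3
cycle 17: issue I5 (SHIFT)
cycle 18: I5 read-ops
cycle 19: I5 finished on SHIFT
cycle 20: I5→R1
cycle 21: issue I6 (SHIFT)
cycle 22: I6 read-ops
cycle 23: I6 finished on SHIFT
cycle 24: I6→R1
cycle 25: issue I7 (SHIFT)
cycle 26: I7 read-ops
cycle 27: I7 finished on SHIFT
cycle 28: I7→R1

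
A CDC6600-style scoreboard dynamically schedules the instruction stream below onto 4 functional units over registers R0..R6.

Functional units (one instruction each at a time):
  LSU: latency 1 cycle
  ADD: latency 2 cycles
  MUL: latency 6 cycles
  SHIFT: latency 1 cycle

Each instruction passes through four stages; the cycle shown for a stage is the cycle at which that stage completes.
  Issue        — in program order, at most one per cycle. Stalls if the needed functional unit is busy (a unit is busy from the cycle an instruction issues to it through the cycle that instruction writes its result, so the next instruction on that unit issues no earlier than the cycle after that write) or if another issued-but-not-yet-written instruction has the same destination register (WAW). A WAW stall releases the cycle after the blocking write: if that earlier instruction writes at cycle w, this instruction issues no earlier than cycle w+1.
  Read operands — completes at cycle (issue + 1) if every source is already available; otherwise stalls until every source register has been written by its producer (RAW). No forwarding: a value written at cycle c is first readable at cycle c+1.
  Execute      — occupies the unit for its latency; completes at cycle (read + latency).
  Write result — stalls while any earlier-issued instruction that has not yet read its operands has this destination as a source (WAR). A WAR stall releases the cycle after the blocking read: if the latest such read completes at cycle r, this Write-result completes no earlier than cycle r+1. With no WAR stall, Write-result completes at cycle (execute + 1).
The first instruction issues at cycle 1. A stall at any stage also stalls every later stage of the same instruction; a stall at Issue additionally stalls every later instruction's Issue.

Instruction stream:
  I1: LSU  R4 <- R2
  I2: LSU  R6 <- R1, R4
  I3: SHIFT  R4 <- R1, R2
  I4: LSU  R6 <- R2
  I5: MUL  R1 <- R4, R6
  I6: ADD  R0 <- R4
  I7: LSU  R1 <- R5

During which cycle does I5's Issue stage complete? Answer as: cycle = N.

c1: I1 issues→LSU
c2: I1 reads
c3: I1 exec-done
c4: I1 writes R4
c5: I2 issues→LSU
c6: I2 reads, I3 issues→SHIFT
c7: I2 exec-done, I3 reads
c8: I2 writes R6, I3 exec-done
c9: I3 writes R4, I4 issues→LSU
c10: I4 reads, I5 issues→MUL
c11: I4 exec-done, I6 issues→ADD
c12: I4 writes R6, I6 reads
c13: I5 reads
c14: I6 exec-done
c15: I6 writes R0
c19: I5 exec-done
c20: I5 writes R1
c21: I7 issues→LSU
c22: I7 reads
c23: I7 exec-done
c24: I7 writes R1

cycle = 10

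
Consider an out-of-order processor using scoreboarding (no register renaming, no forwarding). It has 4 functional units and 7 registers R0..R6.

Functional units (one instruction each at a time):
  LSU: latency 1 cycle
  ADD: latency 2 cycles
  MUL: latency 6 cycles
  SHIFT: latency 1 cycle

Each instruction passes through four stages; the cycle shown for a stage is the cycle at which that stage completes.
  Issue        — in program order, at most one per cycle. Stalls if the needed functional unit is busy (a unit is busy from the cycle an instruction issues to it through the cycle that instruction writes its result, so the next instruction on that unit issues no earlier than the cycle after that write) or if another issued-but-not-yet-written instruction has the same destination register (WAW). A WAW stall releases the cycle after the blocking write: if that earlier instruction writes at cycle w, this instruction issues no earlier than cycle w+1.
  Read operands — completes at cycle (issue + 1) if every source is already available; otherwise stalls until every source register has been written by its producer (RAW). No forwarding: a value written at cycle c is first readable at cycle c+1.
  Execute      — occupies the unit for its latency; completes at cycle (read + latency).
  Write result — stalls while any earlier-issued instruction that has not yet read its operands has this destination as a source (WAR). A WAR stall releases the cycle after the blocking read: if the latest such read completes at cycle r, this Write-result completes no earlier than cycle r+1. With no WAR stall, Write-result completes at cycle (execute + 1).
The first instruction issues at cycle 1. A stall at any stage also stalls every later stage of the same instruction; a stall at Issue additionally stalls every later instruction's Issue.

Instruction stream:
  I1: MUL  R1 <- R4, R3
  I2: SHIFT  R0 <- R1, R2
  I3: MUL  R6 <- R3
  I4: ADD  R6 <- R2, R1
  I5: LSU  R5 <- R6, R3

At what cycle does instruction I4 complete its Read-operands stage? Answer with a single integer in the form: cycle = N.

t=1  issue I1 (MUL)
t=2  I1 read-ops | issue I2 (SHIFT)
t=8  I1 finished on MUL
t=9  I1→R1
t=10  I2 read-ops | issue I3 (MUL)
t=11  I2 finished on SHIFT | I3 read-ops
t=12  I2→R0
t=17  I3 finished on MUL
t=18  I3→R6
t=19  issue I4 (ADD)
t=20  I4 read-ops | issue I5 (LSU)
t=22  I4 finished on ADD
t=23  I4→R6
t=24  I5 read-ops
t=25  I5 finished on LSU
t=26  I5→R5

cycle = 20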